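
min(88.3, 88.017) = 88.017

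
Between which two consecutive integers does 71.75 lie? 71 and 72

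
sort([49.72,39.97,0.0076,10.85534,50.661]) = [0.0076,10.85534,39.97,49.72,50.661]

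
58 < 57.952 False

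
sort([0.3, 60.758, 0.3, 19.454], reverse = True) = [60.758, 19.454, 0.3, 0.3]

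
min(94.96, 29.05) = 29.05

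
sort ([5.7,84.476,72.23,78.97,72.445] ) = [5.7,72.23,72.445,78.97,84.476]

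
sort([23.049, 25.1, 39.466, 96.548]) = [23.049, 25.1, 39.466, 96.548]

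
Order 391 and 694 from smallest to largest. 391, 694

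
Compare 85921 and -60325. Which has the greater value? 85921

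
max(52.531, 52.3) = 52.531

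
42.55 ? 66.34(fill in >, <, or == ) <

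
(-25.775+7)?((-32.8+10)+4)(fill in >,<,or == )>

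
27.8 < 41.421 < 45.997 True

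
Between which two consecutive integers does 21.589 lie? 21 and 22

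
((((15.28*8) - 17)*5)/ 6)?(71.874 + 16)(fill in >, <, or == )<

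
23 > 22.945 True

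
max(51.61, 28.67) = 51.61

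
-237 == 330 False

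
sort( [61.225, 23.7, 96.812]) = [23.7, 61.225, 96.812]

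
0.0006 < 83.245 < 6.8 False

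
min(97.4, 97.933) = 97.4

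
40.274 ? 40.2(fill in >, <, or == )>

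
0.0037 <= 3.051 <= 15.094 True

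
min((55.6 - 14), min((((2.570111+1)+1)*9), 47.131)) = 41.130999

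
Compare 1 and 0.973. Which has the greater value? 1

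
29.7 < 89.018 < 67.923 False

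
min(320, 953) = 320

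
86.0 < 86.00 False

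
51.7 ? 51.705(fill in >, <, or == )<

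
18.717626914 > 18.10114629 True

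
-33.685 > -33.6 False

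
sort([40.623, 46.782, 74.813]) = [40.623, 46.782, 74.813]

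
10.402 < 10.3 False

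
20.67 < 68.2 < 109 True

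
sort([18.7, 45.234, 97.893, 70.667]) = [18.7, 45.234, 70.667, 97.893]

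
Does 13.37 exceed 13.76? No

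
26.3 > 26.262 True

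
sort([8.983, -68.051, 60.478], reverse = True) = [60.478, 8.983, -68.051]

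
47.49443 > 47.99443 False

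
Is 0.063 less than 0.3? Yes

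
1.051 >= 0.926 True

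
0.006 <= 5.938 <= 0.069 False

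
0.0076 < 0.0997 True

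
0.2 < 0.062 False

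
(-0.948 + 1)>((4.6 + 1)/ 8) False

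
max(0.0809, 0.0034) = 0.0809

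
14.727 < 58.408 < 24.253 False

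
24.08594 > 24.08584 True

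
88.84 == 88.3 False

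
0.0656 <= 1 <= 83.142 True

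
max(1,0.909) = 1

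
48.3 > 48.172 True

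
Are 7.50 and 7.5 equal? Yes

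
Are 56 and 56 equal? Yes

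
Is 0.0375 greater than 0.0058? Yes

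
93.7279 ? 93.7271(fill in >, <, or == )>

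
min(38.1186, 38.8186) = 38.1186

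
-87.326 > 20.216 False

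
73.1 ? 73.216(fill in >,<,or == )<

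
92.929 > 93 False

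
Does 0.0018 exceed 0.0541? No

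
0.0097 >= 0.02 False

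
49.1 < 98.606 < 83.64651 False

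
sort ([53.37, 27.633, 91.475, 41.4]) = [27.633, 41.4, 53.37, 91.475]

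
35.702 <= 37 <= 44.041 True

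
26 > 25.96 True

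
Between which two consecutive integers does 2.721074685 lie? 2 and 3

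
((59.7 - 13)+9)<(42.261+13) False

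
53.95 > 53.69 True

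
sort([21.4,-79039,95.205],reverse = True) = [95.205,21.4,-79039]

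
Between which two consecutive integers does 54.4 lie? 54 and 55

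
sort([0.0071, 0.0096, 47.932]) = [0.0071, 0.0096, 47.932]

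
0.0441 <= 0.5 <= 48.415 True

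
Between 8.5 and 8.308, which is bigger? 8.5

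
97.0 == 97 True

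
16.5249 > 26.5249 False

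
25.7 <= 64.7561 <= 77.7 True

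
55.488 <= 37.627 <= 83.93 False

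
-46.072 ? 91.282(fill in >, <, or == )<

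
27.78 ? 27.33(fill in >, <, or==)>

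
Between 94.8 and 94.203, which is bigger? 94.8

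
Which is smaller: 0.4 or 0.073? 0.073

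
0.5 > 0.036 True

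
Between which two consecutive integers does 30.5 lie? 30 and 31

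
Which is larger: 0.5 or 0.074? 0.5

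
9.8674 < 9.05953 False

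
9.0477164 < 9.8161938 True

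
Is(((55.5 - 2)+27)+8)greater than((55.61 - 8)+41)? No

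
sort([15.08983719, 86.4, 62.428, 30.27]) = [15.08983719, 30.27, 62.428, 86.4]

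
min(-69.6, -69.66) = -69.66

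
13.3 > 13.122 True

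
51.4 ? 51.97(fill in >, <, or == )<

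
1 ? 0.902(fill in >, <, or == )>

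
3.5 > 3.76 False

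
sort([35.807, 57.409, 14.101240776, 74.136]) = [14.101240776, 35.807, 57.409, 74.136]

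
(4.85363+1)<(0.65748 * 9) True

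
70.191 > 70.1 True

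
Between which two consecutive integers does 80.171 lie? 80 and 81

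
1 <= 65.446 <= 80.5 True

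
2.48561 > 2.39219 True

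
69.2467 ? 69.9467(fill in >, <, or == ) <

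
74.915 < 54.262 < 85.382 False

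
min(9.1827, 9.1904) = 9.1827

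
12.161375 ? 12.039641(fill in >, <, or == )>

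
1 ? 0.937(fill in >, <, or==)>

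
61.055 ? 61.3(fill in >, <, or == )<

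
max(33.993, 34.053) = 34.053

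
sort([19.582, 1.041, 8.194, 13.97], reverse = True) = [19.582, 13.97, 8.194, 1.041]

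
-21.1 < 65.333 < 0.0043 False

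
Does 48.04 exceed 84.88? No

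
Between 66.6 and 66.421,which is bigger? 66.6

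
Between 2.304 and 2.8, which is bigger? 2.8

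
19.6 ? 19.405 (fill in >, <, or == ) >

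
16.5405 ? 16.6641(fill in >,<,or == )<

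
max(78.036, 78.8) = 78.8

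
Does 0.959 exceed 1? No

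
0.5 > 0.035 True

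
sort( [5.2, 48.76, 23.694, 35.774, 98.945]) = [5.2, 23.694, 35.774, 48.76, 98.945]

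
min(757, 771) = 757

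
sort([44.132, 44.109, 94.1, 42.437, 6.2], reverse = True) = [94.1, 44.132, 44.109, 42.437, 6.2]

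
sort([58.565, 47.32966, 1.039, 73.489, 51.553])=[1.039, 47.32966, 51.553, 58.565, 73.489]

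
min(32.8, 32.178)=32.178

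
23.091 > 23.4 False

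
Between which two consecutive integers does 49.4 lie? 49 and 50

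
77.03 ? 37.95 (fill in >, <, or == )>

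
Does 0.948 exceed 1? No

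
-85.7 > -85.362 False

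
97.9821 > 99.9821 False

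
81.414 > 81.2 True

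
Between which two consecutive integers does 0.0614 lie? 0 and 1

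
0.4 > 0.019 True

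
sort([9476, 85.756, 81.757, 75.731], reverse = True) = [9476, 85.756, 81.757, 75.731]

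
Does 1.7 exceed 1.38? Yes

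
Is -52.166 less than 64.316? Yes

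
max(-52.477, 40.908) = 40.908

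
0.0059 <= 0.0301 True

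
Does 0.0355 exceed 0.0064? Yes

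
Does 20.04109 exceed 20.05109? No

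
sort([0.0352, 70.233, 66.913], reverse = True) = [70.233, 66.913, 0.0352]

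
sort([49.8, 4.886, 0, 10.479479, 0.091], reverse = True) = [49.8, 10.479479, 4.886, 0.091, 0]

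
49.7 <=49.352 False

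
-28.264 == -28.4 False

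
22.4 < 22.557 True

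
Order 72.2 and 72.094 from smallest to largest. 72.094, 72.2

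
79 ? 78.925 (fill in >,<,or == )>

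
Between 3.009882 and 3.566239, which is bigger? 3.566239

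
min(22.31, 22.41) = 22.31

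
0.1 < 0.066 False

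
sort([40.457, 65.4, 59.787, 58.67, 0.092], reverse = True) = [65.4, 59.787, 58.67, 40.457, 0.092]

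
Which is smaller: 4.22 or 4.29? 4.22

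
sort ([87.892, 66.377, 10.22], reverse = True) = [87.892, 66.377, 10.22]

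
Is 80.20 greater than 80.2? No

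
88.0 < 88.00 False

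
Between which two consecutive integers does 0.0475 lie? 0 and 1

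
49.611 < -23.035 False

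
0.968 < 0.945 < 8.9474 False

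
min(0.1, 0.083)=0.083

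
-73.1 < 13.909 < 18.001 True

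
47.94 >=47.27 True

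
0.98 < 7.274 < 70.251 True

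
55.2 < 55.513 True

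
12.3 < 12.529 True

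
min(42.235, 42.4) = 42.235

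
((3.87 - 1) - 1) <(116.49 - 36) True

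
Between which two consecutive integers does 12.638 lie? 12 and 13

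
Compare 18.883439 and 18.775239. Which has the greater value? 18.883439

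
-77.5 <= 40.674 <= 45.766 True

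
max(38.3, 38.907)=38.907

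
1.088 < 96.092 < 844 True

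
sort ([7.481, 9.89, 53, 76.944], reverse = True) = [76.944, 53, 9.89, 7.481]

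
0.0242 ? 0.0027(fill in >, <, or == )>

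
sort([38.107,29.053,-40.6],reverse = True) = [38.107,29.053,-40.6]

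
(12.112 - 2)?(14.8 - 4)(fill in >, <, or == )<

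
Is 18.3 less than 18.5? Yes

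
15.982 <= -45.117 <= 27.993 False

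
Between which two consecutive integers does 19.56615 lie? 19 and 20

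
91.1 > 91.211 False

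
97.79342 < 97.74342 False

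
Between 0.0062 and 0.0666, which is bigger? 0.0666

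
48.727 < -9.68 False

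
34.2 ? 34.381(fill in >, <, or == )<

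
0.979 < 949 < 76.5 False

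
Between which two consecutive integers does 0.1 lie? 0 and 1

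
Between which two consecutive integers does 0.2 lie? 0 and 1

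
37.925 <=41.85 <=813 True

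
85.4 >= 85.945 False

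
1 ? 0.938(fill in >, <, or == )>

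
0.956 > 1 False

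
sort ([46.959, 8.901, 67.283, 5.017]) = [5.017, 8.901, 46.959, 67.283]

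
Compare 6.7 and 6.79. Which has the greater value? 6.79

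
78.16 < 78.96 True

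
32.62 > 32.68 False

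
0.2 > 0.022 True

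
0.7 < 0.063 False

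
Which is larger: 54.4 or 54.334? 54.4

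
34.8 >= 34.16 True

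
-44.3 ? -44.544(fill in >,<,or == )>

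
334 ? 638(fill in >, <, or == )<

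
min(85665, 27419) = 27419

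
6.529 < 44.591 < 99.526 True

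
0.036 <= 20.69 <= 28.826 True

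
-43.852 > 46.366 False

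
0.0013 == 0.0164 False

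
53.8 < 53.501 False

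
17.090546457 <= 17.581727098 True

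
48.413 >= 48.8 False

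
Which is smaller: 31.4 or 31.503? 31.4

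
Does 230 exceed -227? Yes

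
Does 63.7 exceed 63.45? Yes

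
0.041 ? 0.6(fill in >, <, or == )<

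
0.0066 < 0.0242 True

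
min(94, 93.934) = 93.934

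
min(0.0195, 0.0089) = 0.0089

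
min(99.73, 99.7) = 99.7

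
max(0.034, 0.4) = 0.4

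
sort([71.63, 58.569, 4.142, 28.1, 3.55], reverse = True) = [71.63, 58.569, 28.1, 4.142, 3.55]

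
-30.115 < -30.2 False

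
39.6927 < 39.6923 False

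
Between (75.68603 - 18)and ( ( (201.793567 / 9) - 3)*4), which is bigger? ( ( (201.793567 / 9) - 3)*4)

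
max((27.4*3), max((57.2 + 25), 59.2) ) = 82.2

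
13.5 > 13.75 False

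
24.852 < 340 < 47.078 False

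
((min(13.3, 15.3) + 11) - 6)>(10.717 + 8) False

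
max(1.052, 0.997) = 1.052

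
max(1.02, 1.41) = 1.41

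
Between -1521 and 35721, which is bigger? 35721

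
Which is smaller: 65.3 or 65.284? 65.284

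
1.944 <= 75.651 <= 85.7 True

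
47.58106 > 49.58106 False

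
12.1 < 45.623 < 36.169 False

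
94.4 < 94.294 False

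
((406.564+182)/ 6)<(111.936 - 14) False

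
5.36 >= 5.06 True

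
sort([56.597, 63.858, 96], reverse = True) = [96, 63.858, 56.597]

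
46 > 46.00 False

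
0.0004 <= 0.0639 True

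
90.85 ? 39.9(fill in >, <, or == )>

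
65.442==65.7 False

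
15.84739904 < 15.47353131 False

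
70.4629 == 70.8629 False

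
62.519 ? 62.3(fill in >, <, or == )>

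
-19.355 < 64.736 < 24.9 False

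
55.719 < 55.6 False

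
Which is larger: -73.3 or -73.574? -73.3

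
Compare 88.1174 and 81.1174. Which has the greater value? 88.1174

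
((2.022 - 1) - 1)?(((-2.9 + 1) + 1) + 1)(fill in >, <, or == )<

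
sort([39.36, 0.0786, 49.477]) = [0.0786, 39.36, 49.477]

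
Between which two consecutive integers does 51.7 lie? 51 and 52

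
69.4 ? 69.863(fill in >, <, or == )<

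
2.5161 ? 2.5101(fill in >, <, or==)>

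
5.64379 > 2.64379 True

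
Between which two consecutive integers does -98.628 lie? -99 and -98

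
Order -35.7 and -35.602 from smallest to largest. -35.7, -35.602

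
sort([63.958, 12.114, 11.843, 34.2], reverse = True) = [63.958, 34.2, 12.114, 11.843]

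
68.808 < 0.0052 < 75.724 False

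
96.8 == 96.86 False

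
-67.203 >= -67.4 True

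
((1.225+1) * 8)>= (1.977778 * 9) False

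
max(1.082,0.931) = 1.082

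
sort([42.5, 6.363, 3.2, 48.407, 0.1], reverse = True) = [48.407, 42.5, 6.363, 3.2, 0.1]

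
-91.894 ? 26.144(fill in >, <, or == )<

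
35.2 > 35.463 False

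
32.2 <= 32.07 False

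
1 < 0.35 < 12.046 False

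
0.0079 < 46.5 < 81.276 True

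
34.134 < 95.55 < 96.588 True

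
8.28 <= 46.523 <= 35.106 False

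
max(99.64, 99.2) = 99.64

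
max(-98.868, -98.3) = -98.3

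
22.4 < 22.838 True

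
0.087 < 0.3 True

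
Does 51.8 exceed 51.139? Yes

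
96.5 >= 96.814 False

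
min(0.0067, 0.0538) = 0.0067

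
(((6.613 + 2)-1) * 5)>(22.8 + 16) False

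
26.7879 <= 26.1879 False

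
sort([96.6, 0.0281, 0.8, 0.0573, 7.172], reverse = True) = [96.6, 7.172, 0.8, 0.0573, 0.0281]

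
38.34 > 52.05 False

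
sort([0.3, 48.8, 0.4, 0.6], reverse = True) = [48.8, 0.6, 0.4, 0.3]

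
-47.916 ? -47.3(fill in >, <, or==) <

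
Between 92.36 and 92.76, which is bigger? 92.76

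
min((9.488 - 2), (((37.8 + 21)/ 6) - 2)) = 7.488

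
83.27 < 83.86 True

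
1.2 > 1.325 False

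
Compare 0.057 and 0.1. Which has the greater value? 0.1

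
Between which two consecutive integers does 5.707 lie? 5 and 6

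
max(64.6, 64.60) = 64.60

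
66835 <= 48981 False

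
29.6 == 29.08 False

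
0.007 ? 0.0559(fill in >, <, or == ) <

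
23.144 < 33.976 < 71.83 True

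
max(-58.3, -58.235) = -58.235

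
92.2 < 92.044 False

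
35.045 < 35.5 True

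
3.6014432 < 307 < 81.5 False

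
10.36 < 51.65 True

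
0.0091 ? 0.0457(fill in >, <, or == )<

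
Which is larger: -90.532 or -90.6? -90.532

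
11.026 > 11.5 False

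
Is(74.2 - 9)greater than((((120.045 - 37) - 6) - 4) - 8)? Yes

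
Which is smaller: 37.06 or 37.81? 37.06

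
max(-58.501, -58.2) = -58.2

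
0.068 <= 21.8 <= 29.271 True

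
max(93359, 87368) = 93359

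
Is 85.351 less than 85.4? Yes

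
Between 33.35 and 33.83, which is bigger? 33.83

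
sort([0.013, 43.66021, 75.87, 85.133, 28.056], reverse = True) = [85.133, 75.87, 43.66021, 28.056, 0.013]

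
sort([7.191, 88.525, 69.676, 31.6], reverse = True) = [88.525, 69.676, 31.6, 7.191]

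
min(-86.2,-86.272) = -86.272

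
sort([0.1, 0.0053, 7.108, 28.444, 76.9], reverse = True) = [76.9, 28.444, 7.108, 0.1, 0.0053]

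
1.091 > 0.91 True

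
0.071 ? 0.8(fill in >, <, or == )<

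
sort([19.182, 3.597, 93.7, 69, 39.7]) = [3.597, 19.182, 39.7, 69, 93.7]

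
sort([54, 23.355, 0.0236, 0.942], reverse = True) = [54, 23.355, 0.942, 0.0236]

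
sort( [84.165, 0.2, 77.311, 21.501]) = [0.2, 21.501, 77.311, 84.165]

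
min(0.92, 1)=0.92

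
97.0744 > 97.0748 False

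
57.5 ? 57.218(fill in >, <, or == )>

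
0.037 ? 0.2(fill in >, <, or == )<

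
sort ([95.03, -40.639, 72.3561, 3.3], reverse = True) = [95.03, 72.3561, 3.3, -40.639]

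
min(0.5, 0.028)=0.028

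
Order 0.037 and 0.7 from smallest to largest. 0.037, 0.7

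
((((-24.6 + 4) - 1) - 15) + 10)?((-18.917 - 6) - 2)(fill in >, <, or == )>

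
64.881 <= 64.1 False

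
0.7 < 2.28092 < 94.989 True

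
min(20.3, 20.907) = 20.3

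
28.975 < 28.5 False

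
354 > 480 False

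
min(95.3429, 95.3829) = 95.3429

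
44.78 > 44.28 True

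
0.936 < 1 True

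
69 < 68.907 False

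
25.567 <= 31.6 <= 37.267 True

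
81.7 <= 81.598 False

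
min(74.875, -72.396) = -72.396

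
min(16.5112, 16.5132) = 16.5112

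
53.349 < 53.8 True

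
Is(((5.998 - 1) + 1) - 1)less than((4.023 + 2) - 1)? Yes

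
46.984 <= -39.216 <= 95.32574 False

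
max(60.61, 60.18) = 60.61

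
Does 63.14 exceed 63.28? No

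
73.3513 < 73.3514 True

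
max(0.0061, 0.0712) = 0.0712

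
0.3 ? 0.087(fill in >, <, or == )>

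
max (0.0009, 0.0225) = 0.0225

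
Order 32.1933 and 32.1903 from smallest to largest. 32.1903, 32.1933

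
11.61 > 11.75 False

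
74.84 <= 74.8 False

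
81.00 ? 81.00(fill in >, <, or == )==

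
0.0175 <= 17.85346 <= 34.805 True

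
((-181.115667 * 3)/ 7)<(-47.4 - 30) True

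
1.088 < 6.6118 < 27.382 True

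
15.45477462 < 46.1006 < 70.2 True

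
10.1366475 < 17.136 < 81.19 True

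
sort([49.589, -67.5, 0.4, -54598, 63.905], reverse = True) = [63.905, 49.589, 0.4, -67.5, -54598]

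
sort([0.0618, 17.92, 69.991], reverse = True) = [69.991, 17.92, 0.0618]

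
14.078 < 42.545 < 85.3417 True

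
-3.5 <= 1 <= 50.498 True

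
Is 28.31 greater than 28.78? No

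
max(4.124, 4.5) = 4.5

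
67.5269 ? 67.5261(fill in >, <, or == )>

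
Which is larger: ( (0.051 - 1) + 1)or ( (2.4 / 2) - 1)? ( (2.4 / 2) - 1)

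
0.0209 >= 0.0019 True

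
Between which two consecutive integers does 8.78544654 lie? 8 and 9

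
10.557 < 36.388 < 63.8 True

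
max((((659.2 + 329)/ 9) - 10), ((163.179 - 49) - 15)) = 99.8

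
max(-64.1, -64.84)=-64.1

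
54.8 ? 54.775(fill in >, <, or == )>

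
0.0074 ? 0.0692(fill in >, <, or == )<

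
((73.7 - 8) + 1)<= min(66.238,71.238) False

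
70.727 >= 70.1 True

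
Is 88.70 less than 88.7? No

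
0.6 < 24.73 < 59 True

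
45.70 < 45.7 False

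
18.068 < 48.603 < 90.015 True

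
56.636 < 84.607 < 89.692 True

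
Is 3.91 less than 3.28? No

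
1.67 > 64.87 False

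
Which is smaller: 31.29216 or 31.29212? 31.29212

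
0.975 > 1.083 False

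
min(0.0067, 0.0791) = 0.0067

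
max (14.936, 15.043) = 15.043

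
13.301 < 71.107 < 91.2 True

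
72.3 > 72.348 False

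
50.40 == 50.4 True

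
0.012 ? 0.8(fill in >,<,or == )<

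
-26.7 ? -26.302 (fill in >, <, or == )<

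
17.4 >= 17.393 True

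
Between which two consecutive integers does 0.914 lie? 0 and 1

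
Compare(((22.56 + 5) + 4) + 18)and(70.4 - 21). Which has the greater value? (((22.56 + 5) + 4) + 18)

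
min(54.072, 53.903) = 53.903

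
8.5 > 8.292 True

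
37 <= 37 True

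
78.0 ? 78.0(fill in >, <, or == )==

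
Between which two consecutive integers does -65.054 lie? -66 and -65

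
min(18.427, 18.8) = 18.427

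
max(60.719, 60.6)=60.719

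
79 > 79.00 False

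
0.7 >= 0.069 True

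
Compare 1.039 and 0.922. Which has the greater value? 1.039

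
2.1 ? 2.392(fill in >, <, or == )<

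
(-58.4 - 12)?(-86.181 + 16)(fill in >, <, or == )<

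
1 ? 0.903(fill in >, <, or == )>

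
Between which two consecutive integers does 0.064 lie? 0 and 1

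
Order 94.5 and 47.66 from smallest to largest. 47.66, 94.5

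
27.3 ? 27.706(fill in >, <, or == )<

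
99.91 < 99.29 False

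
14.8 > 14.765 True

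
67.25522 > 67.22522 True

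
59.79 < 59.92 True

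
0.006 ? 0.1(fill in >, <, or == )<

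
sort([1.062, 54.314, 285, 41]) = [1.062, 41, 54.314, 285]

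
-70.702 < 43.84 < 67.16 True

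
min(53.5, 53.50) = 53.5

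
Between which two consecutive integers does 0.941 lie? 0 and 1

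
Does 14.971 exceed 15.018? No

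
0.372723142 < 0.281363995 False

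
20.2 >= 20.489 False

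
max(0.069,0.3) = 0.3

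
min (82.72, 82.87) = 82.72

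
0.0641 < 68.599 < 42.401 False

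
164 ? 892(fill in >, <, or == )<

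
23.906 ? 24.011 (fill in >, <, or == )<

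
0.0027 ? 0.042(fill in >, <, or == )<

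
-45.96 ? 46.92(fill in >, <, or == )<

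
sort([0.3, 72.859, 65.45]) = [0.3, 65.45, 72.859]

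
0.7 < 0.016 False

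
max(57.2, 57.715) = 57.715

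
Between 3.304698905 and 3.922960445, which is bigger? 3.922960445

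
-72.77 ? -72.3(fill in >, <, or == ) <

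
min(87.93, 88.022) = 87.93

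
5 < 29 True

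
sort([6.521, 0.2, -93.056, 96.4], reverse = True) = [96.4, 6.521, 0.2, -93.056]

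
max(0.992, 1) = 1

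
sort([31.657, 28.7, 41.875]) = [28.7, 31.657, 41.875]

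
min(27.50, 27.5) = 27.50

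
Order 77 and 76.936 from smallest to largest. 76.936, 77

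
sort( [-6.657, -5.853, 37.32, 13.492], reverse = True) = [37.32, 13.492, -5.853, -6.657]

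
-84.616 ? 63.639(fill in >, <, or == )<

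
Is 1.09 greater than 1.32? No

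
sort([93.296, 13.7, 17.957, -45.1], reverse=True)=[93.296, 17.957, 13.7, -45.1]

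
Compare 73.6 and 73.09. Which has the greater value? 73.6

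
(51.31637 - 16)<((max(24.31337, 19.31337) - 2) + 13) False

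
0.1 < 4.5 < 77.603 True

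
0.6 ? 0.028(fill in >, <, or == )>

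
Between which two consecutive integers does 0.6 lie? 0 and 1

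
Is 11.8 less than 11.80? No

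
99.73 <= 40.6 False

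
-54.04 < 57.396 True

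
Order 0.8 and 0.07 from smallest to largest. 0.07, 0.8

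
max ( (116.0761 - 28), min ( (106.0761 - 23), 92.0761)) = 88.0761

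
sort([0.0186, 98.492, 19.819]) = [0.0186, 19.819, 98.492]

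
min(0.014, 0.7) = 0.014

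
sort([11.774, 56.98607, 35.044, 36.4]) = [11.774, 35.044, 36.4, 56.98607]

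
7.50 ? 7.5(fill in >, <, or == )==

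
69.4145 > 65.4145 True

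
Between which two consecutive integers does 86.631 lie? 86 and 87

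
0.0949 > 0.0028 True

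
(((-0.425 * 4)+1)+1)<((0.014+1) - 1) False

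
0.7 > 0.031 True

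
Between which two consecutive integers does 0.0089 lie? 0 and 1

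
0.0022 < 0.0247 True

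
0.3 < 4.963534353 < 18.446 True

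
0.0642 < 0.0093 False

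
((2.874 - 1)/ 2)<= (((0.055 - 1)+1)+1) True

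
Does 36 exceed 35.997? Yes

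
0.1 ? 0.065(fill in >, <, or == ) >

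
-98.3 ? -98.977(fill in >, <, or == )>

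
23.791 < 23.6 False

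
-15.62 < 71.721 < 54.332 False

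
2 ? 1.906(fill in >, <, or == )>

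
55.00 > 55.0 False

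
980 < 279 False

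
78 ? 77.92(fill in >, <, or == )>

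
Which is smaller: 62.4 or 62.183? 62.183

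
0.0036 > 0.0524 False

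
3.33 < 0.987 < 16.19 False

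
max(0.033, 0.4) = 0.4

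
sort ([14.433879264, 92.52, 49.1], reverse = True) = [92.52, 49.1, 14.433879264]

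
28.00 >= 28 True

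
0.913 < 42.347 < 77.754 True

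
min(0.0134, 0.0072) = 0.0072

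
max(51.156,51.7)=51.7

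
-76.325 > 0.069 False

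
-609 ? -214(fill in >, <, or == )<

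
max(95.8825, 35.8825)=95.8825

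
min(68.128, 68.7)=68.128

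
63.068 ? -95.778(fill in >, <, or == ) >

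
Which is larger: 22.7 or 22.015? 22.7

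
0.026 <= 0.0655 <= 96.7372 True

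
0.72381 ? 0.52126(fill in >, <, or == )>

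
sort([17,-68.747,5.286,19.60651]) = [-68.747,5.286,17,19.60651]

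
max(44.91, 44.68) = 44.91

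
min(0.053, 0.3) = 0.053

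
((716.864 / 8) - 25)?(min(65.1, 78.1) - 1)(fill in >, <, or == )>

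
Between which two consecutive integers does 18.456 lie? 18 and 19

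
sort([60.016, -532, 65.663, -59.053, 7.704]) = [-532, -59.053, 7.704, 60.016, 65.663]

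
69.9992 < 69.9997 True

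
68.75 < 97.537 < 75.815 False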